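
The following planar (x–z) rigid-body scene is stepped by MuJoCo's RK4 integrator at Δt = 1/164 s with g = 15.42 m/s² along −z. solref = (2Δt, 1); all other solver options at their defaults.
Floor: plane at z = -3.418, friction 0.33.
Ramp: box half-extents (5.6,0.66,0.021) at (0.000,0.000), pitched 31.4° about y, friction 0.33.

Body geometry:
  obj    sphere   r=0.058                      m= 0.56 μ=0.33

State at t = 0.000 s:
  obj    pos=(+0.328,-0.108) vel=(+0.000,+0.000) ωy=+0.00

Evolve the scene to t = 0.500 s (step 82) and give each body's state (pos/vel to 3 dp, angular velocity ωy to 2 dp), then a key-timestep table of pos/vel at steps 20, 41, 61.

State at t = 0.500 s:
  obj    pos=(+0.941,-0.482) vel=(+2.449,-1.495) ωy=+49.45

Key-timestep trajectory:
   step    t(s)  obj.x    obj.z    obj.vx   obj.vz 
     20  0.1220   +0.365  -0.130  +0.598  -0.365
     41  0.2500   +0.481  -0.201  +1.225  -0.748
     61  0.3720   +0.667  -0.315  +1.822  -1.112


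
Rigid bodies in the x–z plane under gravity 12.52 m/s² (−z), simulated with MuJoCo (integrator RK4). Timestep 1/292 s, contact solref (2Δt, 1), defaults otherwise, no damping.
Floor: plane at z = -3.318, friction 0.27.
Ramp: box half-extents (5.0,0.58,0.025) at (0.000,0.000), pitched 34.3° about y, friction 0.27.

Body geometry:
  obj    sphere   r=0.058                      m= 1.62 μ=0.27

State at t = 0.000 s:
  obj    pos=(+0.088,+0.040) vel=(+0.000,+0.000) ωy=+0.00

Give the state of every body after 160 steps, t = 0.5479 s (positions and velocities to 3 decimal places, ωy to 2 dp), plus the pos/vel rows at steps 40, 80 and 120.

State at t = 0.5479 s:
  obj    pos=(+0.713,-0.386) vel=(+2.281,-1.556) ωy=+47.59

Key-timestep trajectory:
   step    t(s)  obj.x    obj.z    obj.vx   obj.vz 
     40  0.1370   +0.127  +0.014  +0.571  -0.389
     80  0.2740   +0.245  -0.066  +1.141  -0.778
    120  0.4110   +0.440  -0.200  +1.711  -1.167


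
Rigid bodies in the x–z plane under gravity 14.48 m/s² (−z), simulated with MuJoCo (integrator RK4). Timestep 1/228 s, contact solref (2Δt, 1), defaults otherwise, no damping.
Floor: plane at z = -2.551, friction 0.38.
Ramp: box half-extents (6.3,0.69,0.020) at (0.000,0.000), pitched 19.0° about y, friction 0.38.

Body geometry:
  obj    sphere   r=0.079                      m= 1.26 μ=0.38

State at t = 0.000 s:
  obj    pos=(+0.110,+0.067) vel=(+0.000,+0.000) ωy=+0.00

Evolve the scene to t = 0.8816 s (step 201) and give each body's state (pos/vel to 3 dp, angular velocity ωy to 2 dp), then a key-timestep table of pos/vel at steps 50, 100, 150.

State at t = 0.8816 s:
  obj    pos=(+1.347,-0.359) vel=(+2.807,-0.966) ωy=+37.57

Key-timestep trajectory:
   step    t(s)  obj.x    obj.z    obj.vx   obj.vz 
     50  0.2193   +0.187  +0.040  +0.698  -0.240
    100  0.4386   +0.416  -0.039  +1.397  -0.481
    150  0.6579   +0.799  -0.170  +2.095  -0.721


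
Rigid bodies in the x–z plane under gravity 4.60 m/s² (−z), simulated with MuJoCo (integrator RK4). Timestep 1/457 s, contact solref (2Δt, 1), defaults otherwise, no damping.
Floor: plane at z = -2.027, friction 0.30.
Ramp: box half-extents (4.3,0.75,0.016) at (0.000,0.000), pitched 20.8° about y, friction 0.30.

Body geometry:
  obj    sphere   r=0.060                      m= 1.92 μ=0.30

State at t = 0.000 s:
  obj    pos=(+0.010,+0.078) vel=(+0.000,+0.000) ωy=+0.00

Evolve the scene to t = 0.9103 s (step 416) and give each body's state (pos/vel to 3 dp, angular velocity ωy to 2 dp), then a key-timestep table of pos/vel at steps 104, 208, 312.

State at t = 0.9103 s:
  obj    pos=(+0.462,-0.094) vel=(+0.993,-0.377) ωy=+17.70

Key-timestep trajectory:
   step    t(s)  obj.x    obj.z    obj.vx   obj.vz 
    104  0.2276   +0.038  +0.067  +0.248  -0.094
    208  0.4551   +0.123  +0.035  +0.496  -0.189
    312  0.6827   +0.264  -0.019  +0.745  -0.283


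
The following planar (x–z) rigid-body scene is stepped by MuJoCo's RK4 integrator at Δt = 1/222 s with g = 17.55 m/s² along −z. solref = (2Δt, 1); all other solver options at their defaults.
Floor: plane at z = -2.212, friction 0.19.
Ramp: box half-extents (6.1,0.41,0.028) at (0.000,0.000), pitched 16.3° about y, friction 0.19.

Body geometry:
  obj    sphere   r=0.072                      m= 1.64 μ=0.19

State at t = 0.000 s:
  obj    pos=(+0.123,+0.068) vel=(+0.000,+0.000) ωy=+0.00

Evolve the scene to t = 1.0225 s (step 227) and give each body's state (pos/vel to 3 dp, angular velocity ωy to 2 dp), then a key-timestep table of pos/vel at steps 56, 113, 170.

State at t = 1.0225 s:
  obj    pos=(+1.889,-0.448) vel=(+3.453,-1.010) ωy=+49.96

Key-timestep trajectory:
   step    t(s)  obj.x    obj.z    obj.vx   obj.vz 
     56  0.2523   +0.231  +0.037  +0.852  -0.249
    113  0.5090   +0.561  -0.060  +1.719  -0.503
    170  0.7658   +1.113  -0.221  +2.586  -0.756


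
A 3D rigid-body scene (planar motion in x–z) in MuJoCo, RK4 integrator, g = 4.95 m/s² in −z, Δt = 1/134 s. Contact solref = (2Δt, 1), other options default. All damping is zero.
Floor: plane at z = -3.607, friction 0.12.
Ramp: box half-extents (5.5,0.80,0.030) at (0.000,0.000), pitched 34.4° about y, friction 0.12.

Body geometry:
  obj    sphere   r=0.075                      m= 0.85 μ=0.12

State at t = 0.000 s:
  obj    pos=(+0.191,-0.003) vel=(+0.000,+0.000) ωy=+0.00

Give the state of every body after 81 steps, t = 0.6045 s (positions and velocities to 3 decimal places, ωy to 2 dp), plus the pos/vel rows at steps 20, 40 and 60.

State at t = 0.6045 s:
  obj    pos=(+0.539,-0.241) vel=(+1.154,-0.781) ωy=+9.90

Key-timestep trajectory:
   step    t(s)  obj.x    obj.z    obj.vx   obj.vz 
     20  0.1493   +0.212  -0.018  +0.285  -0.192
     40  0.2985   +0.276  -0.061  +0.569  -0.388
     60  0.4478   +0.382  -0.134  +0.858  -0.572


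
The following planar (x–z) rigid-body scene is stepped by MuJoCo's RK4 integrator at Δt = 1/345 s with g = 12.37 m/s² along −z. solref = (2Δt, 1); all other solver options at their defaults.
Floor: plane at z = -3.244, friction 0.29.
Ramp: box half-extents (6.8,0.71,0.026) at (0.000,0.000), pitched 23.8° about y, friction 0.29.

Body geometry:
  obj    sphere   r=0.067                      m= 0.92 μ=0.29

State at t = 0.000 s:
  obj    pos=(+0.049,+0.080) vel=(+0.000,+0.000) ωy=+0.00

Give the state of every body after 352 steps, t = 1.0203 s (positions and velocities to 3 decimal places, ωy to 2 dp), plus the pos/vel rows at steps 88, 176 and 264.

State at t = 1.0203 s:
  obj    pos=(+1.747,-0.669) vel=(+3.329,-1.468) ωy=+54.29

Key-timestep trajectory:
   step    t(s)  obj.x    obj.z    obj.vx   obj.vz 
     88  0.2551   +0.155  +0.033  +0.832  -0.367
    176  0.5101   +0.474  -0.107  +1.664  -0.734
    264  0.7652   +1.004  -0.341  +2.497  -1.101


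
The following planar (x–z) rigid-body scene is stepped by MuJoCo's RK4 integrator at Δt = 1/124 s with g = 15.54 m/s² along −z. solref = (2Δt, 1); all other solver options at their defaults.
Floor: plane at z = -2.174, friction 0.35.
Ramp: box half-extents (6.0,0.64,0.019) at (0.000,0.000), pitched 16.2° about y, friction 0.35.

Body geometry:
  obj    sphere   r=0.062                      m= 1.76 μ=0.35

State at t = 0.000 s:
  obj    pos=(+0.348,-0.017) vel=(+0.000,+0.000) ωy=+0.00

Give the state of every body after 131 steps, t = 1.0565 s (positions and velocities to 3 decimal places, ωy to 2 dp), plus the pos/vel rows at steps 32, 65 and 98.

State at t = 1.0565 s:
  obj    pos=(+2.008,-0.499) vel=(+3.142,-0.913) ωy=+52.76

Key-timestep trajectory:
   step    t(s)  obj.x    obj.z    obj.vx   obj.vz 
     32  0.2581   +0.447  -0.046  +0.768  -0.223
     65  0.5242   +0.757  -0.136  +1.559  -0.453
     98  0.7903   +1.277  -0.287  +2.350  -0.683


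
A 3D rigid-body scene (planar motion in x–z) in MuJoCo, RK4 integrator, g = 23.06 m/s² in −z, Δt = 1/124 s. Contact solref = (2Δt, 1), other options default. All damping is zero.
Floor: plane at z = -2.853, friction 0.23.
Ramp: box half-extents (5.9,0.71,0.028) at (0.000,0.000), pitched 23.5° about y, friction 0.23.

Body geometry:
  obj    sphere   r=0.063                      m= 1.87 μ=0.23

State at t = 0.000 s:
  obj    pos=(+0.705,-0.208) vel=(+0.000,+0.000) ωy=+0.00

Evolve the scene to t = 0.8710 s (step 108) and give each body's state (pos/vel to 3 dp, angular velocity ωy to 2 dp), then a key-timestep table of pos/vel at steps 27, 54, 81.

State at t = 0.8710 s:
  obj    pos=(+2.990,-1.201) vel=(+5.246,-2.281) ωy=+90.77

Key-timestep trajectory:
   step    t(s)  obj.x    obj.z    obj.vx   obj.vz 
     27  0.2177   +0.848  -0.270  +1.312  -0.570
     54  0.4355   +1.277  -0.456  +2.623  -1.141
     81  0.6532   +1.990  -0.766  +3.935  -1.711


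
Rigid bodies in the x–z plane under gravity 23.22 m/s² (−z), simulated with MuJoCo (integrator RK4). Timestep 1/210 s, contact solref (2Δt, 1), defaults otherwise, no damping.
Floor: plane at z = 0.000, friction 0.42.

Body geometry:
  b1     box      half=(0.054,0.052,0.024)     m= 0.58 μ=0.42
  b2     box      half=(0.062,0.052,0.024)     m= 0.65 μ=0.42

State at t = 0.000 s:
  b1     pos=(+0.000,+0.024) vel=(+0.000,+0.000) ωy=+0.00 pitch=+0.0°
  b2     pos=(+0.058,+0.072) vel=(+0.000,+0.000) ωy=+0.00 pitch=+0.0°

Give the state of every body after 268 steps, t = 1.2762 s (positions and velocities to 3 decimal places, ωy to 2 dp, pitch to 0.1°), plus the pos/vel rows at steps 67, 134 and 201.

State at t = 1.2762 s:
  b1     pos=(-0.001,+0.024) vel=(-0.001,+0.000) ωy=+0.00 pitch=+0.0°
  b2     pos=(+0.075,+0.060) vel=(+0.001,-0.001) ωy=-0.03 pitch=+43.3°

Key-timestep trajectory:
   step    t(s)  b1.x    b1.z    b1.vx   b1.vz   b2.x    b2.z    b2.vx   b2.vz 
     67  0.3190   -0.001  +0.024  -0.002  +0.007   +0.074  +0.062  +0.127  -0.056
    134  0.6381   -0.001  +0.024  -0.001  +0.000   +0.075  +0.061  +0.000  -0.001
    201  0.9571   -0.001  +0.024  -0.001  +0.000   +0.075  +0.060  +0.000  -0.001


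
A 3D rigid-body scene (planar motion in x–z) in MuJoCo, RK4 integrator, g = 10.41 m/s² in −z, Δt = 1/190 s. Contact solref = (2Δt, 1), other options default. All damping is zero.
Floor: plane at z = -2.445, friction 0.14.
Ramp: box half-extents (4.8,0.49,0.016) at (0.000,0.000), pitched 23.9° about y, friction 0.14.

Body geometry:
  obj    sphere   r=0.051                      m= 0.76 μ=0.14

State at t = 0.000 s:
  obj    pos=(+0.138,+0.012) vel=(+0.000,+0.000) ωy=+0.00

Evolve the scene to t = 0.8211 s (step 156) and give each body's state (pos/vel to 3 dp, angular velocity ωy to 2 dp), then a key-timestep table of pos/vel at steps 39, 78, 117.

State at t = 0.8211 s:
  obj    pos=(+1.067,-0.399) vel=(+2.262,-1.002) ωy=+48.48

Key-timestep trajectory:
   step    t(s)  obj.x    obj.z    obj.vx   obj.vz 
     39  0.2053   +0.196  -0.014  +0.566  -0.251
     78  0.4105   +0.370  -0.091  +1.131  -0.501
    117  0.6158   +0.660  -0.219  +1.696  -0.752


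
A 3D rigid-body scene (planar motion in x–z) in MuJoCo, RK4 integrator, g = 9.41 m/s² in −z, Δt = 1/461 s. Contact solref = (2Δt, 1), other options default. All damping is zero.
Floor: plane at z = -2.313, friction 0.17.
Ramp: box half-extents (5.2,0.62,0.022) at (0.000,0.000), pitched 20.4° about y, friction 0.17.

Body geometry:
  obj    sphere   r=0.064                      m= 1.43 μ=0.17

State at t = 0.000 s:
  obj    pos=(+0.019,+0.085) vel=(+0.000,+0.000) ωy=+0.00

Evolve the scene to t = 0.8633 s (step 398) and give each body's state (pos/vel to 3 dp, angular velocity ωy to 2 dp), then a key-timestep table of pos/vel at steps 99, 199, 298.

State at t = 0.8633 s:
  obj    pos=(+0.837,-0.220) vel=(+1.896,-0.705) ωy=+31.60

Key-timestep trajectory:
   step    t(s)  obj.x    obj.z    obj.vx   obj.vz 
     99  0.2148   +0.070  +0.066  +0.472  -0.175
    199  0.4317   +0.224  +0.009  +0.948  -0.353
    298  0.6464   +0.478  -0.086  +1.420  -0.528


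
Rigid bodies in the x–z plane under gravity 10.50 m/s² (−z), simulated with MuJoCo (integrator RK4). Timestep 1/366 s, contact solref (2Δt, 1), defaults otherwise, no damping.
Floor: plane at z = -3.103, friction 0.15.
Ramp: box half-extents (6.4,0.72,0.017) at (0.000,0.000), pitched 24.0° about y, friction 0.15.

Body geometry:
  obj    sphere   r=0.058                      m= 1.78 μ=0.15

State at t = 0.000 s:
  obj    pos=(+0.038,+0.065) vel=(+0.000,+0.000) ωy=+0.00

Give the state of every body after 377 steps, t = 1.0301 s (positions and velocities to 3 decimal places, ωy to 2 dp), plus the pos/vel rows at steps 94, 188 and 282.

State at t = 1.0301 s:
  obj    pos=(+1.517,-0.593) vel=(+2.871,-1.278) ωy=+54.17

Key-timestep trajectory:
   step    t(s)  obj.x    obj.z    obj.vx   obj.vz 
     94  0.2568   +0.130  +0.024  +0.716  -0.319
    188  0.5137   +0.406  -0.099  +1.432  -0.637
    282  0.7705   +0.865  -0.303  +2.147  -0.956


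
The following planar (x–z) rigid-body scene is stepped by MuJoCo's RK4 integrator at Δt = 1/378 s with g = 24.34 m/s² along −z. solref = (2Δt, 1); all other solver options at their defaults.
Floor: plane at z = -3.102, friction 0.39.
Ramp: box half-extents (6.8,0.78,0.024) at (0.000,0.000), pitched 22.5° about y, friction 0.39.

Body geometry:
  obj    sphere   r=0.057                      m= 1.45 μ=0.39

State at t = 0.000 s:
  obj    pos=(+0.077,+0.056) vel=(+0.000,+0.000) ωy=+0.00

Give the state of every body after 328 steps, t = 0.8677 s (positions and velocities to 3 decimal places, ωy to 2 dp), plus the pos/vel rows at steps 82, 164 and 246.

State at t = 0.8677 s:
  obj    pos=(+2.391,-0.903) vel=(+5.334,-2.209) ωy=+101.27

Key-timestep trajectory:
   step    t(s)  obj.x    obj.z    obj.vx   obj.vz 
     82  0.2169   +0.222  -0.004  +1.334  -0.552
    164  0.4339   +0.656  -0.184  +2.667  -1.105
    246  0.6508   +1.379  -0.483  +4.000  -1.657


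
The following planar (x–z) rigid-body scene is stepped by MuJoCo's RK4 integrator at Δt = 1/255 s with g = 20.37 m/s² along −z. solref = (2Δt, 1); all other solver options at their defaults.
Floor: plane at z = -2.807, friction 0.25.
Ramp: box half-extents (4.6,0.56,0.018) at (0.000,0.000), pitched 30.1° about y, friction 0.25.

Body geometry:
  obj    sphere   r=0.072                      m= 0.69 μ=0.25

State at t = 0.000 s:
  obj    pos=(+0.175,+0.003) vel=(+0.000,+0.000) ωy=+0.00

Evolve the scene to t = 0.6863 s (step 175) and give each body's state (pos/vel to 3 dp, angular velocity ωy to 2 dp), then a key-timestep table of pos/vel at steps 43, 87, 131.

State at t = 0.6863 s:
  obj    pos=(+1.662,-0.859) vel=(+4.333,-2.512) ωy=+69.53

Key-timestep trajectory:
   step    t(s)  obj.x    obj.z    obj.vx   obj.vz 
     43  0.1686   +0.265  -0.049  +1.065  -0.617
     87  0.3412   +0.542  -0.210  +2.154  -1.249
    131  0.5137   +1.008  -0.480  +3.243  -1.880


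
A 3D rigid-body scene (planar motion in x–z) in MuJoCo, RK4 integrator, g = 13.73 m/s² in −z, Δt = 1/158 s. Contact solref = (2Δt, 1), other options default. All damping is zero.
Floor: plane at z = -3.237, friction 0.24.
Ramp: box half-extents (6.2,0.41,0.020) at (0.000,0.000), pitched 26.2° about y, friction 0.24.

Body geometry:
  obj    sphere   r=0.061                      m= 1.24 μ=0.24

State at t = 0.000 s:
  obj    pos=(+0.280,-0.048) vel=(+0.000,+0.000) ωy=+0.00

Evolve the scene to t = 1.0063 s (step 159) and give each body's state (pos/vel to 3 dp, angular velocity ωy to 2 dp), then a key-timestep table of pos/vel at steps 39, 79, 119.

State at t = 1.0063 s:
  obj    pos=(+2.248,-1.016) vel=(+3.910,-1.924) ωy=+71.41

Key-timestep trajectory:
   step    t(s)  obj.x    obj.z    obj.vx   obj.vz 
     39  0.2468   +0.399  -0.106  +0.959  -0.472
     79  0.5000   +0.766  -0.287  +1.943  -0.956
    119  0.7532   +1.382  -0.590  +2.926  -1.440


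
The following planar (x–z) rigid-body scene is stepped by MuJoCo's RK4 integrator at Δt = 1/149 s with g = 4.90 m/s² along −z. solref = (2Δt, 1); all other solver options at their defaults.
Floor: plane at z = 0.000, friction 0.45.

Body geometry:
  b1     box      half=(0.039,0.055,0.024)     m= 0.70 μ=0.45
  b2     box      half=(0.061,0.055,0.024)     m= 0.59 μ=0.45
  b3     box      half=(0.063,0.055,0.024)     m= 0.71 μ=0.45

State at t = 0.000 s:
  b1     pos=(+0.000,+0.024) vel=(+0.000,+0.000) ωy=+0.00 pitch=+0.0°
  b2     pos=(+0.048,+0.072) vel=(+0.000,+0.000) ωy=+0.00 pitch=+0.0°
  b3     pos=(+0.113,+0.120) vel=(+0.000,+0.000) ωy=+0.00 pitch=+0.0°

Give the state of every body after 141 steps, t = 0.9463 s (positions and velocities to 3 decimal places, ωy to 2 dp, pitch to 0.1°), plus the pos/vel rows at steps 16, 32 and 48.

State at t = 0.9463 s:
  b1     pos=(+0.000,+0.024) vel=(+0.000,+0.000) ωy=+0.00 pitch=+0.0°
  b2     pos=(+0.061,+0.060) vel=(+0.000,+0.000) ωy=-0.01 pitch=+43.8°
  b3     pos=(+0.133,+0.060) vel=(+0.000,+0.000) ωy=+0.00 pitch=+41.9°

Key-timestep trajectory:
   step    t(s)  b1.x    b1.z    b1.vx   b1.vz   b2.x    b2.z    b2.vx   b2.vz   b3.x    b3.z    b3.vx   b3.vz 
     16  0.1074   +0.000  +0.024  -0.001  +0.000   +0.053  +0.069  +0.086  -0.054   +0.119  +0.104  +0.119  -0.306
     32  0.2148   +0.000  +0.024  +0.000  +0.000   +0.064  +0.058  +0.032  +0.066   +0.135  +0.056  +0.009  +0.080
     48  0.3221   +0.000  +0.024  -0.006  -0.002   +0.061  +0.060  -0.002  +0.005   +0.133  +0.060  +0.001  +0.002


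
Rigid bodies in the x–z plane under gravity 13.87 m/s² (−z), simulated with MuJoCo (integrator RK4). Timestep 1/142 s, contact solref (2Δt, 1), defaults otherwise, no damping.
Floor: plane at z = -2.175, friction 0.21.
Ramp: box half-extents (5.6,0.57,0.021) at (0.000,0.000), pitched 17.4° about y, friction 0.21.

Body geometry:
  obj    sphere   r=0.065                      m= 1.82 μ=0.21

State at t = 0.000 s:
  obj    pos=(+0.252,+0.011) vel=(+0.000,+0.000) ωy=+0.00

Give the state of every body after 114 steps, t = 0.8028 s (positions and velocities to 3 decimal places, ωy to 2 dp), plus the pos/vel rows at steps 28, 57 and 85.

State at t = 0.8028 s:
  obj    pos=(+1.163,-0.274) vel=(+2.270,-0.711) ωy=+36.58

Key-timestep trajectory:
   step    t(s)  obj.x    obj.z    obj.vx   obj.vz 
     28  0.1972   +0.307  -0.006  +0.558  -0.175
     57  0.4014   +0.480  -0.060  +1.135  -0.356
     85  0.5986   +0.759  -0.148  +1.692  -0.530


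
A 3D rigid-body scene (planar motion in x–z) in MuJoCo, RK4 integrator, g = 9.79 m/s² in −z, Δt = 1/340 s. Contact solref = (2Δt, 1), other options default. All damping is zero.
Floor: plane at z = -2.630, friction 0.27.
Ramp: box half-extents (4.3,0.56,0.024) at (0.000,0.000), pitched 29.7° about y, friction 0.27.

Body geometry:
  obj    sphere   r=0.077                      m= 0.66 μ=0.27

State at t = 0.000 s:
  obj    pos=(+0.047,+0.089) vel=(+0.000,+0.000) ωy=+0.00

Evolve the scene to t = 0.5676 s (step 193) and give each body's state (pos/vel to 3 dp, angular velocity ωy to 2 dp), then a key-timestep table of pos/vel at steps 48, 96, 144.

State at t = 0.5676 s:
  obj    pos=(+0.532,-0.187) vel=(+1.708,-0.974) ωy=+25.54

Key-timestep trajectory:
   step    t(s)  obj.x    obj.z    obj.vx   obj.vz 
     48  0.1412   +0.077  +0.072  +0.425  -0.242
     96  0.2824   +0.167  +0.021  +0.850  -0.485
    144  0.4235   +0.317  -0.065  +1.275  -0.727


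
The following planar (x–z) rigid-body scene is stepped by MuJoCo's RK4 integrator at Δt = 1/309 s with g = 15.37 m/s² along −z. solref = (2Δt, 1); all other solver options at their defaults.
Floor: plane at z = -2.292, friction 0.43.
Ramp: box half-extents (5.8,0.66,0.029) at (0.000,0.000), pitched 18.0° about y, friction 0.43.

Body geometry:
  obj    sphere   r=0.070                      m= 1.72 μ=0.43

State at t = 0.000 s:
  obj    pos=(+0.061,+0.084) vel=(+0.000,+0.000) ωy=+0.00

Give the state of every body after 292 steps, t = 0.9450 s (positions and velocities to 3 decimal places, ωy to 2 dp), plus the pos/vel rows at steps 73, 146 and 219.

State at t = 0.9450 s:
  obj    pos=(+1.502,-0.384) vel=(+3.049,-0.991) ωy=+45.79

Key-timestep trajectory:
   step    t(s)  obj.x    obj.z    obj.vx   obj.vz 
     73  0.2362   +0.151  +0.055  +0.762  -0.248
    146  0.4725   +0.421  -0.033  +1.525  -0.495
    219  0.7087   +0.871  -0.179  +2.287  -0.743


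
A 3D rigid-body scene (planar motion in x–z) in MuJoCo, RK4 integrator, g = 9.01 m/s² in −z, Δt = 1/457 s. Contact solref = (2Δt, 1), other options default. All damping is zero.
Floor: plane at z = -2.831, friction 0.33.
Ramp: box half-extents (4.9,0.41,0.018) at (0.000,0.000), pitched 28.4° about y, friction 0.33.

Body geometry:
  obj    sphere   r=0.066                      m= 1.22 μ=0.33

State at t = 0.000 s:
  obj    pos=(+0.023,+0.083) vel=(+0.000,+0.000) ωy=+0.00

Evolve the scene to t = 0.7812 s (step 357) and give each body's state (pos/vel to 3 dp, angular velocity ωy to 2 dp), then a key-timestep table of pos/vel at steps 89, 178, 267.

State at t = 0.7812 s:
  obj    pos=(+0.845,-0.361) vel=(+2.103,-1.137) ωy=+36.23

Key-timestep trajectory:
   step    t(s)  obj.x    obj.z    obj.vx   obj.vz 
     89  0.1947   +0.074  +0.055  +0.524  -0.284
    178  0.3895   +0.227  -0.027  +1.049  -0.567
    267  0.5842   +0.483  -0.165  +1.573  -0.851


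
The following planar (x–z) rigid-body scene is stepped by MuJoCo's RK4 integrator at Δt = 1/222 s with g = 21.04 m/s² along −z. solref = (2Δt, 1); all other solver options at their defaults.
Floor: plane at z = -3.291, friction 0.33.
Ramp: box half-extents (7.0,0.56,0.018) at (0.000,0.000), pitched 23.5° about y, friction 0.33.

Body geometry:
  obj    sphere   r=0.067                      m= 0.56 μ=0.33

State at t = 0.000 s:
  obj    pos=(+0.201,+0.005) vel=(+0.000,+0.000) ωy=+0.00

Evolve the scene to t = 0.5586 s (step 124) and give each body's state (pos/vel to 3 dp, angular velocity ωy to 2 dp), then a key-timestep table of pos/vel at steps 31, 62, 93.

State at t = 0.5586 s:
  obj    pos=(+1.058,-0.368) vel=(+3.070,-1.335) ωy=+49.95

Key-timestep trajectory:
   step    t(s)  obj.x    obj.z    obj.vx   obj.vz 
     31  0.1396   +0.255  -0.018  +0.768  -0.334
     62  0.2793   +0.415  -0.088  +1.535  -0.667
     93  0.4189   +0.683  -0.204  +2.302  -1.001


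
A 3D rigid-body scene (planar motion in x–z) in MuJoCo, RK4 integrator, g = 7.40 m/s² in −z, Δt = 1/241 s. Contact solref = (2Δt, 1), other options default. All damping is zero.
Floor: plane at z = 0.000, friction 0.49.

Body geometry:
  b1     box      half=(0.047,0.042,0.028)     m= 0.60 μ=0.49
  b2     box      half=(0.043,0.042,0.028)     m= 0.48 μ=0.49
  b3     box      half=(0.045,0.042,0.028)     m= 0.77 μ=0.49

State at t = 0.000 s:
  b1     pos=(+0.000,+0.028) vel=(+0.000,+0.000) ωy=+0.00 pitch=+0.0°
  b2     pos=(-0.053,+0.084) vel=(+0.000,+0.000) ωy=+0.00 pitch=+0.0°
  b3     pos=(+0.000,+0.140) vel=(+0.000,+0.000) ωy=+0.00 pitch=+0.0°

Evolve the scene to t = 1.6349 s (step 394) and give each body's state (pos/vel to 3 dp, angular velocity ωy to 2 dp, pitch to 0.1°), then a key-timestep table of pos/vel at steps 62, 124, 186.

State at t = 1.6349 s:
  b1     pos=(+0.000,+0.028) vel=(+0.000,+0.000) ωy=+0.00 pitch=+0.0°
  b2     pos=(-0.094,+0.043) vel=(+0.000,+0.000) ωy=+0.00 pitch=-90.0°
  b3     pos=(+0.113,+0.028) vel=(+0.000,+0.000) ωy=+0.00 pitch=+180.0°

Key-timestep trajectory:
   step    t(s)  b1.x    b1.z    b1.vx   b1.vz   b2.x    b2.z    b2.vx   b2.vz   b3.x    b3.z    b3.vx   b3.vz 
     62  0.2573   +0.000  +0.028  +0.000  +0.000   -0.056  +0.083  -0.067  -0.021   +0.040  +0.104  +0.358  -0.179
    124  0.5145   +0.000  +0.028  +0.000  +0.000   -0.105  +0.048  -0.142  +0.056   +0.113  +0.028  +0.001  +0.002
    186  0.7718   +0.000  +0.028  +0.000  +0.000   -0.098  +0.045  +0.204  -0.117   +0.113  +0.028  +0.000  +0.000


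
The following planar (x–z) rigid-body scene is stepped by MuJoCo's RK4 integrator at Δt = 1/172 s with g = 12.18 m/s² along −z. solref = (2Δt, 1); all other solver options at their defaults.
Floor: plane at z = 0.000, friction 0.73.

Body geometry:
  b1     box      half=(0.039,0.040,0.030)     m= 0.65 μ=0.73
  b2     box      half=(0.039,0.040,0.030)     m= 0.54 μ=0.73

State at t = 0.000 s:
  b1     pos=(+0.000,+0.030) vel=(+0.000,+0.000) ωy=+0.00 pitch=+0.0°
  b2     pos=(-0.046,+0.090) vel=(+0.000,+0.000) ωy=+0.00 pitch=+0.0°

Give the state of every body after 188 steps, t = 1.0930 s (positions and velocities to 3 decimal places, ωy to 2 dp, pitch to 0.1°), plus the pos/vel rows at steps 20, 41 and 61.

State at t = 1.0930 s:
  b1     pos=(+0.000,+0.030) vel=(+0.000,+0.000) ωy=+0.00 pitch=+0.0°
  b2     pos=(-0.083,+0.039) vel=(+0.000,+0.000) ωy=+0.00 pitch=-90.0°

Key-timestep trajectory:
   step    t(s)  b1.x    b1.z    b1.vx   b1.vz   b2.x    b2.z    b2.vx   b2.vz 
     20  0.1163   +0.000  +0.030  +0.000  +0.000   -0.057  +0.085  -0.210  -0.174
     41  0.2384   +0.000  +0.030  +0.000  +0.000   -0.089  +0.041  -0.114  +0.163
     61  0.3547   +0.000  +0.030  +0.000  +0.000   -0.082  +0.039  +0.056  +0.048


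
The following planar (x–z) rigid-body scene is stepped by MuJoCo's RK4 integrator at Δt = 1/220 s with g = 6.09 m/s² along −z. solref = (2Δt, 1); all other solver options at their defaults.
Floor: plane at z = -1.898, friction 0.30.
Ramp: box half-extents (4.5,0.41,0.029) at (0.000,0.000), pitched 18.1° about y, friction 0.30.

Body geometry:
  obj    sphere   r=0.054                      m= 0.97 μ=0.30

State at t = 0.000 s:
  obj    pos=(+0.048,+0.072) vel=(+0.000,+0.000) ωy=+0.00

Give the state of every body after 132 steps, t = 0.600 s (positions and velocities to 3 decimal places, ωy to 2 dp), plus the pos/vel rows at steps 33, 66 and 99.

State at t = 0.600 s:
  obj    pos=(+0.279,-0.004) vel=(+0.771,-0.252) ωy=+15.01

Key-timestep trajectory:
   step    t(s)  obj.x    obj.z    obj.vx   obj.vz 
     33  0.1500   +0.062  +0.067  +0.193  -0.063
     66  0.3000   +0.106  +0.053  +0.385  -0.126
     99  0.4500   +0.178  +0.029  +0.578  -0.189


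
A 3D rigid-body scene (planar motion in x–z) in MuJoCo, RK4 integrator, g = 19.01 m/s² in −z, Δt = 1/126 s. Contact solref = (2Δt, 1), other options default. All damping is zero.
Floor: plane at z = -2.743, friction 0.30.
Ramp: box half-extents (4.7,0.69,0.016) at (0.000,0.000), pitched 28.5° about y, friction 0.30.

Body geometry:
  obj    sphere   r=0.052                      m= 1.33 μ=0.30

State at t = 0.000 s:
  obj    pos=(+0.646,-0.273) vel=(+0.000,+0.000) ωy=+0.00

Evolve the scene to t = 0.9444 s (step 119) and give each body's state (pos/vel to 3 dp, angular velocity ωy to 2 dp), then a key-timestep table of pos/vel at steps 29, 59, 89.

State at t = 0.9444 s:
  obj    pos=(+3.185,-1.652) vel=(+5.377,-2.920) ωy=+117.64

Key-timestep trajectory:
   step    t(s)  obj.x    obj.z    obj.vx   obj.vz 
     29  0.2302   +0.797  -0.355  +1.311  -0.712
     59  0.4683   +1.270  -0.612  +2.666  -1.448
     89  0.7063   +2.066  -1.045  +4.022  -2.184


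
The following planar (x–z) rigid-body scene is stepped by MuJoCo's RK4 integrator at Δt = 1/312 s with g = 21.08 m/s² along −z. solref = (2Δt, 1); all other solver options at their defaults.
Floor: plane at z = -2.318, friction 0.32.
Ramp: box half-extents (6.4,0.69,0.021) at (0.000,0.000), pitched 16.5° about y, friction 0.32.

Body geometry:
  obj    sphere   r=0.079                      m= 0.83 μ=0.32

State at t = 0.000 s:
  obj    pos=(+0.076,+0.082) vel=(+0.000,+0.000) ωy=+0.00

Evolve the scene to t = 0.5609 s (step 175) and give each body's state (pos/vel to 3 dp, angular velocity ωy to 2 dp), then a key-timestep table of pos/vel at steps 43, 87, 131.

State at t = 0.5609 s:
  obj    pos=(+0.721,-0.109) vel=(+2.300,-0.681) ωy=+30.36

Key-timestep trajectory:
   step    t(s)  obj.x    obj.z    obj.vx   obj.vz 
     43  0.1378   +0.115  +0.070  +0.565  -0.167
     87  0.2788   +0.235  +0.035  +1.143  -0.339
    131  0.4199   +0.437  -0.025  +1.722  -0.510


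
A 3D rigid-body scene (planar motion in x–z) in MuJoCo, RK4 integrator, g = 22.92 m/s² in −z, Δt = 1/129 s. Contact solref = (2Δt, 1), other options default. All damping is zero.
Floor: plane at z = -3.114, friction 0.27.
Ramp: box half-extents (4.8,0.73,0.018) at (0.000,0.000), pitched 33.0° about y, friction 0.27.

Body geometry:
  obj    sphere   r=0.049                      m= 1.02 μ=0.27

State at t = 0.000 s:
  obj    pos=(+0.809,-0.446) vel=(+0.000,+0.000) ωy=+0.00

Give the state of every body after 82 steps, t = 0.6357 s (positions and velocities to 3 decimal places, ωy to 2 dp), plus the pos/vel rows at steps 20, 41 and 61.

State at t = 0.6357 s:
  obj    pos=(+2.320,-1.427) vel=(+4.754,-3.087) ωy=+115.60

Key-timestep trajectory:
   step    t(s)  obj.x    obj.z    obj.vx   obj.vz 
     20  0.1550   +0.899  -0.504  +1.160  -0.753
     41  0.3178   +1.187  -0.691  +2.377  -1.544
     61  0.4729   +1.646  -0.989  +3.537  -2.297


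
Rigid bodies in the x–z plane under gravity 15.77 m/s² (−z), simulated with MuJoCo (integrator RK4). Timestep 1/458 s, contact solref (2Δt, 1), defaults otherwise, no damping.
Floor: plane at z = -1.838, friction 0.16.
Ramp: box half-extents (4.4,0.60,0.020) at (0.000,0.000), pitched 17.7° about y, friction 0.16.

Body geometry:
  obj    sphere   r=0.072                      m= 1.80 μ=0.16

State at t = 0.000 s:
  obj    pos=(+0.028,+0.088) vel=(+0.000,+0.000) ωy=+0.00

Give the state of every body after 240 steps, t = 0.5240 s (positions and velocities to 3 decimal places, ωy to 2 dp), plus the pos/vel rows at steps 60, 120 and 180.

State at t = 0.5240 s:
  obj    pos=(+0.476,-0.055) vel=(+1.710,-0.546) ωy=+24.92

Key-timestep trajectory:
   step    t(s)  obj.x    obj.z    obj.vx   obj.vz 
     60  0.1310   +0.056  +0.079  +0.428  -0.136
    120  0.2620   +0.140  +0.052  +0.855  -0.273
    180  0.3930   +0.280  +0.007  +1.282  -0.409


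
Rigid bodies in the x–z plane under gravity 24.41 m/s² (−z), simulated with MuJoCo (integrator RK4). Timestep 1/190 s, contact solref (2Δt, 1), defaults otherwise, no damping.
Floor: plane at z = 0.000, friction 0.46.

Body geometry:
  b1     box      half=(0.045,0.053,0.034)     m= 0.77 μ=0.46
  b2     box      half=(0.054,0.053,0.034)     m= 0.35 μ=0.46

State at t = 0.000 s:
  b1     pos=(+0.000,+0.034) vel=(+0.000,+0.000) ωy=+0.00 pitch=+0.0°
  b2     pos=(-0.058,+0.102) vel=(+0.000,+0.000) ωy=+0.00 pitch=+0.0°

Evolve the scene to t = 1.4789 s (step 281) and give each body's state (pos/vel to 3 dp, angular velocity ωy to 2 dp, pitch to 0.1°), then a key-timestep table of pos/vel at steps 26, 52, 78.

State at t = 1.4789 s:
  b1     pos=(+0.000,+0.034) vel=(+0.000,+0.000) ωy=+0.00 pitch=+0.0°
  b2     pos=(-0.112,+0.054) vel=(+0.000,+0.000) ωy=+0.00 pitch=-90.0°

Key-timestep trajectory:
   step    t(s)  b1.x    b1.z    b1.vx   b1.vz   b2.x    b2.z    b2.vx   b2.vz 
     26  0.1368   +0.000  +0.034  +0.000  +0.000   -0.095  +0.059  -0.672  -0.067
     52  0.2737   +0.000  +0.034  +0.000  +0.000   -0.133  +0.062  +0.052  -0.011
     78  0.4105   +0.000  +0.034  +0.000  +0.000   -0.107  +0.057  -0.087  -0.030


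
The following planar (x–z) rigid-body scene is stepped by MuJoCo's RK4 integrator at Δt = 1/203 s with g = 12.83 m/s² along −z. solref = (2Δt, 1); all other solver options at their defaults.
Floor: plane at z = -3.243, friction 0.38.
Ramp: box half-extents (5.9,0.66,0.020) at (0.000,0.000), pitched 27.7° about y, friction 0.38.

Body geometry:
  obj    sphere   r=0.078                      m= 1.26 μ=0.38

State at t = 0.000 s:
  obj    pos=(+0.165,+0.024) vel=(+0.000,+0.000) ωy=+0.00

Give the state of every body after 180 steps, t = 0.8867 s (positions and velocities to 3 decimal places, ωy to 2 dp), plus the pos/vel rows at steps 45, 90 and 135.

State at t = 0.8867 s:
  obj    pos=(+1.648,-0.755) vel=(+3.345,-1.756) ωy=+48.42

Key-timestep trajectory:
   step    t(s)  obj.x    obj.z    obj.vx   obj.vz 
     45  0.2217   +0.258  -0.025  +0.836  -0.439
     90  0.4433   +0.536  -0.171  +1.672  -0.878
    135  0.6650   +0.999  -0.414  +2.508  -1.317


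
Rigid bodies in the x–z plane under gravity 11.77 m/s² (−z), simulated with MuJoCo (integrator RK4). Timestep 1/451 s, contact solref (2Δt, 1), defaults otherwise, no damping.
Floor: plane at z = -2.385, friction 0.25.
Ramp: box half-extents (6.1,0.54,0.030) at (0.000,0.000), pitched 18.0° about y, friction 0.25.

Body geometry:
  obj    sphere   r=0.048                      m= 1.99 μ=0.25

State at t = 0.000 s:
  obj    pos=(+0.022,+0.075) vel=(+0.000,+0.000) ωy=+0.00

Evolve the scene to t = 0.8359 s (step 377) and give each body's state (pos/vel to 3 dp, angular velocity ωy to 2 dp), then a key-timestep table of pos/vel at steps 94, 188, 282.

State at t = 0.8359 s:
  obj    pos=(+0.885,-0.206) vel=(+2.065,-0.671) ωy=+45.24

Key-timestep trajectory:
   step    t(s)  obj.x    obj.z    obj.vx   obj.vz 
     94  0.2084   +0.076  +0.057  +0.515  -0.167
    188  0.4169   +0.237  +0.005  +1.030  -0.335
    282  0.6253   +0.505  -0.082  +1.545  -0.502


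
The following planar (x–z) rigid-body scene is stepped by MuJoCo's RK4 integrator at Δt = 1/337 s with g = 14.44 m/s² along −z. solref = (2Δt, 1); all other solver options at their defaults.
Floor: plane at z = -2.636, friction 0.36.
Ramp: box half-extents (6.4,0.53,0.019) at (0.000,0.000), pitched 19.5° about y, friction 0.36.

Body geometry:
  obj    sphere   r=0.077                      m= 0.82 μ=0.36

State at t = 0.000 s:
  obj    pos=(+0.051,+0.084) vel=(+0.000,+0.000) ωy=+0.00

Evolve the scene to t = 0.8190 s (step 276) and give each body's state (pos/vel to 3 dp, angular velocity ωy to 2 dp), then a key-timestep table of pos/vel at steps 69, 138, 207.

State at t = 0.8190 s:
  obj    pos=(+1.139,-0.302) vel=(+2.658,-0.941) ωy=+36.62

Key-timestep trajectory:
   step    t(s)  obj.x    obj.z    obj.vx   obj.vz 
     69  0.2047   +0.119  +0.060  +0.665  -0.235
    138  0.4095   +0.323  -0.013  +1.329  -0.471
    207  0.6142   +0.663  -0.133  +1.994  -0.706


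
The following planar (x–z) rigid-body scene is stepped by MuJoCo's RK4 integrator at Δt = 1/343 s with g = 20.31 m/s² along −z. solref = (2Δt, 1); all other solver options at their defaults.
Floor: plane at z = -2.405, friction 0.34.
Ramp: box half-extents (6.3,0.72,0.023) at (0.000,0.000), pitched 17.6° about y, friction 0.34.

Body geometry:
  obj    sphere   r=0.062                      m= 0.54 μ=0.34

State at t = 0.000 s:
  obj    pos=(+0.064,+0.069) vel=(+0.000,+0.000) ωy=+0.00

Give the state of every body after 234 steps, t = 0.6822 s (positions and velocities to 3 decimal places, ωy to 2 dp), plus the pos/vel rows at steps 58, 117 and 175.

State at t = 0.6822 s:
  obj    pos=(+1.037,-0.240) vel=(+2.853,-0.905) ωy=+48.26

Key-timestep trajectory:
   step    t(s)  obj.x    obj.z    obj.vx   obj.vz 
     58  0.1691   +0.124  +0.050  +0.707  -0.224
    117  0.3411   +0.307  -0.008  +1.426  -0.452
    175  0.5102   +0.608  -0.104  +2.133  -0.677


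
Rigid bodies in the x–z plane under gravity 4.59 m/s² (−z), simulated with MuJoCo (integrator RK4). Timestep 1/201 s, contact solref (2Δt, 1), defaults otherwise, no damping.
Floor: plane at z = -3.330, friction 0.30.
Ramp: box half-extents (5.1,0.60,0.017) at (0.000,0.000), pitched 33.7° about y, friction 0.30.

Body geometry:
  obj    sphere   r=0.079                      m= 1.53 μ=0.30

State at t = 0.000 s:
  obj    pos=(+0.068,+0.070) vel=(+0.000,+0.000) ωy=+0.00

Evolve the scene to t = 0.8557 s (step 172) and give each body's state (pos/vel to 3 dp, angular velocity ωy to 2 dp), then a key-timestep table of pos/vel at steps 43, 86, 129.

State at t = 0.8557 s:
  obj    pos=(+0.622,-0.300) vel=(+1.295,-0.864) ωy=+19.70

Key-timestep trajectory:
   step    t(s)  obj.x    obj.z    obj.vx   obj.vz 
     43  0.2139   +0.103  +0.047  +0.324  -0.216
     86  0.4279   +0.207  -0.022  +0.648  -0.432
    129  0.6418   +0.380  -0.138  +0.971  -0.648


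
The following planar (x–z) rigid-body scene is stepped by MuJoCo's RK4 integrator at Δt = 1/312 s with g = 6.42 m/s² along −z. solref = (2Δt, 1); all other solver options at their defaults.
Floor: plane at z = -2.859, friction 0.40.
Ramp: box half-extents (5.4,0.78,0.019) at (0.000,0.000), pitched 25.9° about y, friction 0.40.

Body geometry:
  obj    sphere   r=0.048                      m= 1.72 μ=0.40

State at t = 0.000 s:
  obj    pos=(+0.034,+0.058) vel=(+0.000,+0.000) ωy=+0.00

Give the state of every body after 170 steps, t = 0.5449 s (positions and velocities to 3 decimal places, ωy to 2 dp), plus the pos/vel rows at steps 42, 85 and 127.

State at t = 0.5449 s:
  obj    pos=(+0.302,-0.072) vel=(+0.982,-0.477) ωy=+22.73

Key-timestep trajectory:
   step    t(s)  obj.x    obj.z    obj.vx   obj.vz 
     42  0.1346   +0.050  +0.050  +0.243  -0.118
     85  0.2724   +0.101  +0.025  +0.491  -0.238
    127  0.4071   +0.183  -0.015  +0.734  -0.356


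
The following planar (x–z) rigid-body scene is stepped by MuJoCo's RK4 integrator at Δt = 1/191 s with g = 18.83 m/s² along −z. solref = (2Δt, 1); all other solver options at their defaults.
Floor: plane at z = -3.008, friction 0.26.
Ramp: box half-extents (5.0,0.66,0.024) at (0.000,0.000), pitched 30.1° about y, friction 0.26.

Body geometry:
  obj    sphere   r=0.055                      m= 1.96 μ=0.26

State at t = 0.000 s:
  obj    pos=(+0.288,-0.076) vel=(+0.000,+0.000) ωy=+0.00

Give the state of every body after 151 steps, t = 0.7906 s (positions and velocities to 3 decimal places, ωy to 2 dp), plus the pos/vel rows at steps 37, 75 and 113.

State at t = 0.7906 s:
  obj    pos=(+2.112,-1.133) vel=(+4.614,-2.675) ωy=+96.93

Key-timestep trajectory:
   step    t(s)  obj.x    obj.z    obj.vx   obj.vz 
     37  0.1937   +0.398  -0.139  +1.131  -0.656
     75  0.3927   +0.738  -0.337  +2.292  -1.329
    113  0.5916   +1.310  -0.668  +3.453  -2.002


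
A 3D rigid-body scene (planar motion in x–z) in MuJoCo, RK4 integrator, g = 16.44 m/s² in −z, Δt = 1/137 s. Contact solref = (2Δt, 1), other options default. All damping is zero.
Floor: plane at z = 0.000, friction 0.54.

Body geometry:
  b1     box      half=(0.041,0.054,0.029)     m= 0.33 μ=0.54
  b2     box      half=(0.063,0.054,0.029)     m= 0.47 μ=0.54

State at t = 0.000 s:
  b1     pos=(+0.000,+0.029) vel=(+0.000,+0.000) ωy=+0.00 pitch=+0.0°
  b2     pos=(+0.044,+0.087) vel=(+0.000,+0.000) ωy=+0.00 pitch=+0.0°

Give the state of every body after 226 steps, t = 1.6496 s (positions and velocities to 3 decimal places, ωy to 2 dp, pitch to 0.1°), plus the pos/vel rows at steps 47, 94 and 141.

State at t = 1.6496 s:
  b1     pos=(+0.000,+0.029) vel=(+0.000,+0.000) ωy=+0.00 pitch=+0.0°
  b2     pos=(+0.104,+0.063) vel=(+0.000,+0.000) ωy=+0.00 pitch=+90.0°

Key-timestep trajectory:
   step    t(s)  b1.x    b1.z    b1.vx   b1.vz   b2.x    b2.z    b2.vx   b2.vz 
     47  0.3431   +0.000  +0.029  +0.000  +0.000   +0.113  +0.065  +0.244  +0.127
     94  0.6861   +0.000  +0.029  +0.000  +0.000   +0.131  +0.069  -0.024  -0.001
    141  1.0292   +0.000  +0.029  +0.000  +0.000   +0.099  +0.065  +0.197  -0.098


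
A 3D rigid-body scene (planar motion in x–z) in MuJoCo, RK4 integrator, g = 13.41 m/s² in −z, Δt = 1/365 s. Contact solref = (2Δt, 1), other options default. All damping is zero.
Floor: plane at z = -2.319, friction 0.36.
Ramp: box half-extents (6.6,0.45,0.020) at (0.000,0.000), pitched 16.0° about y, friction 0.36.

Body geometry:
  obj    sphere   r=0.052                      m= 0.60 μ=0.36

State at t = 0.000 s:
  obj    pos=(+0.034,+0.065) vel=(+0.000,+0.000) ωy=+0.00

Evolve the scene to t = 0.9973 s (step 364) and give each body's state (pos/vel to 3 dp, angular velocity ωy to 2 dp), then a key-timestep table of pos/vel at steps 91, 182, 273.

State at t = 0.9973 s:
  obj    pos=(+1.296,-0.297) vel=(+2.531,-0.726) ωy=+50.63

Key-timestep trajectory:
   step    t(s)  obj.x    obj.z    obj.vx   obj.vz 
     91  0.2493   +0.113  +0.043  +0.633  -0.181
    182  0.4986   +0.350  -0.025  +1.266  -0.363
    273  0.7479   +0.744  -0.138  +1.898  -0.544
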